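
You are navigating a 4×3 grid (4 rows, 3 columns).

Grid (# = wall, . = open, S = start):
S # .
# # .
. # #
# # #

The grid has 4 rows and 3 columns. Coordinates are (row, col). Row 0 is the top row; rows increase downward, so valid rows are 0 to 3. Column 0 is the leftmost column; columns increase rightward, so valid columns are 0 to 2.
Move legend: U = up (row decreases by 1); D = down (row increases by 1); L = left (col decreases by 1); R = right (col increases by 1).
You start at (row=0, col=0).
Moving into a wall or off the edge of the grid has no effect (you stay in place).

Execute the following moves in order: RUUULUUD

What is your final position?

Answer: Final position: (row=0, col=0)

Derivation:
Start: (row=0, col=0)
  R (right): blocked, stay at (row=0, col=0)
  [×3]U (up): blocked, stay at (row=0, col=0)
  L (left): blocked, stay at (row=0, col=0)
  U (up): blocked, stay at (row=0, col=0)
  U (up): blocked, stay at (row=0, col=0)
  D (down): blocked, stay at (row=0, col=0)
Final: (row=0, col=0)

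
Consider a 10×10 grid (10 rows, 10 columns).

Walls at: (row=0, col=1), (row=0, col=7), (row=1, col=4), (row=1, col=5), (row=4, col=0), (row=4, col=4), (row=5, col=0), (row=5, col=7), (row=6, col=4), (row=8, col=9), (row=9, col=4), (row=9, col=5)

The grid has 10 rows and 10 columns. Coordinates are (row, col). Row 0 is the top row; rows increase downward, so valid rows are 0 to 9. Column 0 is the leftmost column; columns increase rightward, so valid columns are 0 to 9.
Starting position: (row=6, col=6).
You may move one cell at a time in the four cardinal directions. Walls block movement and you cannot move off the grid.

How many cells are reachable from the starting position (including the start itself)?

Answer: Reachable cells: 88

Derivation:
BFS flood-fill from (row=6, col=6):
  Distance 0: (row=6, col=6)
  Distance 1: (row=5, col=6), (row=6, col=5), (row=6, col=7), (row=7, col=6)
  Distance 2: (row=4, col=6), (row=5, col=5), (row=6, col=8), (row=7, col=5), (row=7, col=7), (row=8, col=6)
  Distance 3: (row=3, col=6), (row=4, col=5), (row=4, col=7), (row=5, col=4), (row=5, col=8), (row=6, col=9), (row=7, col=4), (row=7, col=8), (row=8, col=5), (row=8, col=7), (row=9, col=6)
  Distance 4: (row=2, col=6), (row=3, col=5), (row=3, col=7), (row=4, col=8), (row=5, col=3), (row=5, col=9), (row=7, col=3), (row=7, col=9), (row=8, col=4), (row=8, col=8), (row=9, col=7)
  Distance 5: (row=1, col=6), (row=2, col=5), (row=2, col=7), (row=3, col=4), (row=3, col=8), (row=4, col=3), (row=4, col=9), (row=5, col=2), (row=6, col=3), (row=7, col=2), (row=8, col=3), (row=9, col=8)
  Distance 6: (row=0, col=6), (row=1, col=7), (row=2, col=4), (row=2, col=8), (row=3, col=3), (row=3, col=9), (row=4, col=2), (row=5, col=1), (row=6, col=2), (row=7, col=1), (row=8, col=2), (row=9, col=3), (row=9, col=9)
  Distance 7: (row=0, col=5), (row=1, col=8), (row=2, col=3), (row=2, col=9), (row=3, col=2), (row=4, col=1), (row=6, col=1), (row=7, col=0), (row=8, col=1), (row=9, col=2)
  Distance 8: (row=0, col=4), (row=0, col=8), (row=1, col=3), (row=1, col=9), (row=2, col=2), (row=3, col=1), (row=6, col=0), (row=8, col=0), (row=9, col=1)
  Distance 9: (row=0, col=3), (row=0, col=9), (row=1, col=2), (row=2, col=1), (row=3, col=0), (row=9, col=0)
  Distance 10: (row=0, col=2), (row=1, col=1), (row=2, col=0)
  Distance 11: (row=1, col=0)
  Distance 12: (row=0, col=0)
Total reachable: 88 (grid has 88 open cells total)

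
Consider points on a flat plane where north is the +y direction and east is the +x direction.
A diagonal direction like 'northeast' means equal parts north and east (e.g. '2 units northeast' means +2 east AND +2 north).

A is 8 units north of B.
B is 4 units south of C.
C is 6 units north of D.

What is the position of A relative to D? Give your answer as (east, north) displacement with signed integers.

Place D at the origin (east=0, north=0).
  C is 6 units north of D: delta (east=+0, north=+6); C at (east=0, north=6).
  B is 4 units south of C: delta (east=+0, north=-4); B at (east=0, north=2).
  A is 8 units north of B: delta (east=+0, north=+8); A at (east=0, north=10).
Therefore A relative to D: (east=0, north=10).

Answer: A is at (east=0, north=10) relative to D.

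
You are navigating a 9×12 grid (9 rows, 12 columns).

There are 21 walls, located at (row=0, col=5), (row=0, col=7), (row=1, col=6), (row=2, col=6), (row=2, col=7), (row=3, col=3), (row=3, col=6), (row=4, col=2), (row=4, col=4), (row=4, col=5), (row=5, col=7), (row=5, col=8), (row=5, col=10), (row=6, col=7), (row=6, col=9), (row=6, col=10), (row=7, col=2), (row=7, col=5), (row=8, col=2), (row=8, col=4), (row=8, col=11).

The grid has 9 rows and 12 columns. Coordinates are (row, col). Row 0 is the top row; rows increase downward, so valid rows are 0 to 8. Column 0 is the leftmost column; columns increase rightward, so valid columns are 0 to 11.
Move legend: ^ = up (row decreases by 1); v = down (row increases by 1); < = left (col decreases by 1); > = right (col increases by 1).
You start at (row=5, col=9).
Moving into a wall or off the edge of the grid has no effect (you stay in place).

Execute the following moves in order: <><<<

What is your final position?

Start: (row=5, col=9)
  < (left): blocked, stay at (row=5, col=9)
  > (right): blocked, stay at (row=5, col=9)
  [×3]< (left): blocked, stay at (row=5, col=9)
Final: (row=5, col=9)

Answer: Final position: (row=5, col=9)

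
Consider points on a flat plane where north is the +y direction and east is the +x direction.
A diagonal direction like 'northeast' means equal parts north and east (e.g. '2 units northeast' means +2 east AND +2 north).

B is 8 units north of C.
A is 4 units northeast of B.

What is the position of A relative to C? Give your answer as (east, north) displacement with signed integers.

Answer: A is at (east=4, north=12) relative to C.

Derivation:
Place C at the origin (east=0, north=0).
  B is 8 units north of C: delta (east=+0, north=+8); B at (east=0, north=8).
  A is 4 units northeast of B: delta (east=+4, north=+4); A at (east=4, north=12).
Therefore A relative to C: (east=4, north=12).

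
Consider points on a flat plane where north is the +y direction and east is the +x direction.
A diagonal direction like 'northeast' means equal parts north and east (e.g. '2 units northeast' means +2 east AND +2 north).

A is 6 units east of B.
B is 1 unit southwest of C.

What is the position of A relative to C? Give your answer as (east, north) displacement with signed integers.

Place C at the origin (east=0, north=0).
  B is 1 unit southwest of C: delta (east=-1, north=-1); B at (east=-1, north=-1).
  A is 6 units east of B: delta (east=+6, north=+0); A at (east=5, north=-1).
Therefore A relative to C: (east=5, north=-1).

Answer: A is at (east=5, north=-1) relative to C.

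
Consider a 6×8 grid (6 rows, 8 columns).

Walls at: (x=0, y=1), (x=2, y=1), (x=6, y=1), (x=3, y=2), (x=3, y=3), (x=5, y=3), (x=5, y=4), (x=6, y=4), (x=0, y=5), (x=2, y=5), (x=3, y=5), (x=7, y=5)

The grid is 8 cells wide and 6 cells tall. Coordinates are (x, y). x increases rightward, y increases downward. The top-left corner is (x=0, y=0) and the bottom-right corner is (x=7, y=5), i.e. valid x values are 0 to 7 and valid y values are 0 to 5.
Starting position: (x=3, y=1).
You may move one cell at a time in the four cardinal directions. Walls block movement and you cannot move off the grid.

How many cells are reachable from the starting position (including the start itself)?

Answer: Reachable cells: 36

Derivation:
BFS flood-fill from (x=3, y=1):
  Distance 0: (x=3, y=1)
  Distance 1: (x=3, y=0), (x=4, y=1)
  Distance 2: (x=2, y=0), (x=4, y=0), (x=5, y=1), (x=4, y=2)
  Distance 3: (x=1, y=0), (x=5, y=0), (x=5, y=2), (x=4, y=3)
  Distance 4: (x=0, y=0), (x=6, y=0), (x=1, y=1), (x=6, y=2), (x=4, y=4)
  Distance 5: (x=7, y=0), (x=1, y=2), (x=7, y=2), (x=6, y=3), (x=3, y=4), (x=4, y=5)
  Distance 6: (x=7, y=1), (x=0, y=2), (x=2, y=2), (x=1, y=3), (x=7, y=3), (x=2, y=4), (x=5, y=5)
  Distance 7: (x=0, y=3), (x=2, y=3), (x=1, y=4), (x=7, y=4), (x=6, y=5)
  Distance 8: (x=0, y=4), (x=1, y=5)
Total reachable: 36 (grid has 36 open cells total)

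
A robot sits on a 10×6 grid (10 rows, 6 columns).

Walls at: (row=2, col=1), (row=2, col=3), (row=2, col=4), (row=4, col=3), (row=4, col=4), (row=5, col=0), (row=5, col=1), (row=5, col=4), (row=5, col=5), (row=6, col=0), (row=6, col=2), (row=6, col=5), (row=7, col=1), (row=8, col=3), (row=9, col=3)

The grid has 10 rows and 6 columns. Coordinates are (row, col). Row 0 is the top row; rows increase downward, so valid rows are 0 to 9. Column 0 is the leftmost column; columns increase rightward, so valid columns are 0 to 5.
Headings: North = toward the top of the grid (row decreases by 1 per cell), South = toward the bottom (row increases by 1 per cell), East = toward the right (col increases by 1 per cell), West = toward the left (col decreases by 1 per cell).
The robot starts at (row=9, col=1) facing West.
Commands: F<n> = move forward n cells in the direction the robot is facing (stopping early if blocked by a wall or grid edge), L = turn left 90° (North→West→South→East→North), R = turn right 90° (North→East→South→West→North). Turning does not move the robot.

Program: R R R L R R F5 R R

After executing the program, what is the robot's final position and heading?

Start: (row=9, col=1), facing West
  R: turn right, now facing North
  R: turn right, now facing East
  R: turn right, now facing South
  L: turn left, now facing East
  R: turn right, now facing South
  R: turn right, now facing West
  F5: move forward 1/5 (blocked), now at (row=9, col=0)
  R: turn right, now facing North
  R: turn right, now facing East
Final: (row=9, col=0), facing East

Answer: Final position: (row=9, col=0), facing East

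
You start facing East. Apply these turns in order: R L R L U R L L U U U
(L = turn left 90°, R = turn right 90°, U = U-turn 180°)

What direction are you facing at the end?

Start: East
  R (right (90° clockwise)) -> South
  L (left (90° counter-clockwise)) -> East
  R (right (90° clockwise)) -> South
  L (left (90° counter-clockwise)) -> East
  U (U-turn (180°)) -> West
  R (right (90° clockwise)) -> North
  L (left (90° counter-clockwise)) -> West
  L (left (90° counter-clockwise)) -> South
  U (U-turn (180°)) -> North
  U (U-turn (180°)) -> South
  U (U-turn (180°)) -> North
Final: North

Answer: Final heading: North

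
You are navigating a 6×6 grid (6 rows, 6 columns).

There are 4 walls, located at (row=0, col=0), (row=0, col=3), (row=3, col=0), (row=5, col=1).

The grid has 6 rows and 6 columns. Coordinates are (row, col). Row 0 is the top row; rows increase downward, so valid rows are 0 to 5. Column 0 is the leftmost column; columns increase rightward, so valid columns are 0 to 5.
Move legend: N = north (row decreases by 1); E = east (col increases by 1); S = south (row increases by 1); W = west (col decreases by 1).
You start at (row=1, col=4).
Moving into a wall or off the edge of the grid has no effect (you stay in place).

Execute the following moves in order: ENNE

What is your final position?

Start: (row=1, col=4)
  E (east): (row=1, col=4) -> (row=1, col=5)
  N (north): (row=1, col=5) -> (row=0, col=5)
  N (north): blocked, stay at (row=0, col=5)
  E (east): blocked, stay at (row=0, col=5)
Final: (row=0, col=5)

Answer: Final position: (row=0, col=5)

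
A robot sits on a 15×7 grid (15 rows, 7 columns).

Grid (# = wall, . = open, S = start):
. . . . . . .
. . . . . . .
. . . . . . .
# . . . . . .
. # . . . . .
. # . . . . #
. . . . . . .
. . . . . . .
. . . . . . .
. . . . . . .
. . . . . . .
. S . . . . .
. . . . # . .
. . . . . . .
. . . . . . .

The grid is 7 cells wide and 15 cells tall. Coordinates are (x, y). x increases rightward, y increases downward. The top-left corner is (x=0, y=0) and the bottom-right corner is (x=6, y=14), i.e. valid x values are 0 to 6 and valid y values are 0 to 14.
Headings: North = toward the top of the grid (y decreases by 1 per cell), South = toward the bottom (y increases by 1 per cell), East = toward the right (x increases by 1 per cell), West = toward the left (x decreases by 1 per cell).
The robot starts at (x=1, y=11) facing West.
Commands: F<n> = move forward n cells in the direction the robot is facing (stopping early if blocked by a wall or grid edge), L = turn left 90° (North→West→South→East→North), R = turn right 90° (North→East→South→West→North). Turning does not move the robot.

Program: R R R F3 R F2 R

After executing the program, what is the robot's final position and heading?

Start: (x=1, y=11), facing West
  R: turn right, now facing North
  R: turn right, now facing East
  R: turn right, now facing South
  F3: move forward 3, now at (x=1, y=14)
  R: turn right, now facing West
  F2: move forward 1/2 (blocked), now at (x=0, y=14)
  R: turn right, now facing North
Final: (x=0, y=14), facing North

Answer: Final position: (x=0, y=14), facing North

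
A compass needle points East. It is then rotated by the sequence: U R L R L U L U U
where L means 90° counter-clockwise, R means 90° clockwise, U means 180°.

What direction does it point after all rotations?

Answer: Final heading: North

Derivation:
Start: East
  U (U-turn (180°)) -> West
  R (right (90° clockwise)) -> North
  L (left (90° counter-clockwise)) -> West
  R (right (90° clockwise)) -> North
  L (left (90° counter-clockwise)) -> West
  U (U-turn (180°)) -> East
  L (left (90° counter-clockwise)) -> North
  U (U-turn (180°)) -> South
  U (U-turn (180°)) -> North
Final: North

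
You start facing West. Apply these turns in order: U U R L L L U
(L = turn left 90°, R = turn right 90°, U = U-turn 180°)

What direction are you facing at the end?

Start: West
  U (U-turn (180°)) -> East
  U (U-turn (180°)) -> West
  R (right (90° clockwise)) -> North
  L (left (90° counter-clockwise)) -> West
  L (left (90° counter-clockwise)) -> South
  L (left (90° counter-clockwise)) -> East
  U (U-turn (180°)) -> West
Final: West

Answer: Final heading: West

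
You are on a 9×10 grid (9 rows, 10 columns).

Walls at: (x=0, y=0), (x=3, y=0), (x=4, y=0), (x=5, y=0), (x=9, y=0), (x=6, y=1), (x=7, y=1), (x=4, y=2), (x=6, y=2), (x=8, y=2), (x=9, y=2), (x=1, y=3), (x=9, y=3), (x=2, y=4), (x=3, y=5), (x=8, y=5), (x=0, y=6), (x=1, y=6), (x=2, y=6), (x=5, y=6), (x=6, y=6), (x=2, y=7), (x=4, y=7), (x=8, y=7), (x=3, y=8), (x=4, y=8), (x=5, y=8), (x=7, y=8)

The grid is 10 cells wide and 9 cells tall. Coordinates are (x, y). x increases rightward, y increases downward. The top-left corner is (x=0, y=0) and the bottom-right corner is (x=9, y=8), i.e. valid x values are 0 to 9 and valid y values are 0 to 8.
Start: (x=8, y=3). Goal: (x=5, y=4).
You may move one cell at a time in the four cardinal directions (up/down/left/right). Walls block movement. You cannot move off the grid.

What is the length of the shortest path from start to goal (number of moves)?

Answer: Shortest path length: 4

Derivation:
BFS from (x=8, y=3) until reaching (x=5, y=4):
  Distance 0: (x=8, y=3)
  Distance 1: (x=7, y=3), (x=8, y=4)
  Distance 2: (x=7, y=2), (x=6, y=3), (x=7, y=4), (x=9, y=4)
  Distance 3: (x=5, y=3), (x=6, y=4), (x=7, y=5), (x=9, y=5)
  Distance 4: (x=5, y=2), (x=4, y=3), (x=5, y=4), (x=6, y=5), (x=7, y=6), (x=9, y=6)  <- goal reached here
One shortest path (4 moves): (x=8, y=3) -> (x=7, y=3) -> (x=6, y=3) -> (x=5, y=3) -> (x=5, y=4)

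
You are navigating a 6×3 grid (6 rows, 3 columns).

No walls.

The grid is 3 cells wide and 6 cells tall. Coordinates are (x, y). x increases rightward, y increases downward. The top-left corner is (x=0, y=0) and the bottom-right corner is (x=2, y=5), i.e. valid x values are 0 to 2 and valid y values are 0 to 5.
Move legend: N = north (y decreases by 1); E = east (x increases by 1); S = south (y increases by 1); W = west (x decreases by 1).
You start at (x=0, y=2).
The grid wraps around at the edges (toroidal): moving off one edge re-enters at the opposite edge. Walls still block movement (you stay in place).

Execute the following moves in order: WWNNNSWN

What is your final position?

Answer: Final position: (x=0, y=5)

Derivation:
Start: (x=0, y=2)
  W (west): (x=0, y=2) -> (x=2, y=2)
  W (west): (x=2, y=2) -> (x=1, y=2)
  N (north): (x=1, y=2) -> (x=1, y=1)
  N (north): (x=1, y=1) -> (x=1, y=0)
  N (north): (x=1, y=0) -> (x=1, y=5)
  S (south): (x=1, y=5) -> (x=1, y=0)
  W (west): (x=1, y=0) -> (x=0, y=0)
  N (north): (x=0, y=0) -> (x=0, y=5)
Final: (x=0, y=5)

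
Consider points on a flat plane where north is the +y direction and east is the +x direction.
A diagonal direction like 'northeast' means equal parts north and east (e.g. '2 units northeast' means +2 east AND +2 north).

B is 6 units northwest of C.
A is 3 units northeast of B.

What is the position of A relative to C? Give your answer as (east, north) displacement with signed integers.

Place C at the origin (east=0, north=0).
  B is 6 units northwest of C: delta (east=-6, north=+6); B at (east=-6, north=6).
  A is 3 units northeast of B: delta (east=+3, north=+3); A at (east=-3, north=9).
Therefore A relative to C: (east=-3, north=9).

Answer: A is at (east=-3, north=9) relative to C.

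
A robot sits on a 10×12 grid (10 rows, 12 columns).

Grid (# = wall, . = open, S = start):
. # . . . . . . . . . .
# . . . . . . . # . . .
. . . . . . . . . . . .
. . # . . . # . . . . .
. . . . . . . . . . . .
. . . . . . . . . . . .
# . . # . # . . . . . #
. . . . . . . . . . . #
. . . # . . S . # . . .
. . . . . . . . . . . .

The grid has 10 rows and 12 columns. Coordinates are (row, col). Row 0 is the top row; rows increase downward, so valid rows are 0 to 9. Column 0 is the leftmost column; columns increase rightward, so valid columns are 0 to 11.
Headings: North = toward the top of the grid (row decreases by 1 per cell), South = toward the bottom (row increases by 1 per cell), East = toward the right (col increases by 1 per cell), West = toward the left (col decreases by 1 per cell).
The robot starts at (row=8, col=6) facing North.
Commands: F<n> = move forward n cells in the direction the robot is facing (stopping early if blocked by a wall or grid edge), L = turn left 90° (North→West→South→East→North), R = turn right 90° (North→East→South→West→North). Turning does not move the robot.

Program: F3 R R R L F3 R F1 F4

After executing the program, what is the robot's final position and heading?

Start: (row=8, col=6), facing North
  F3: move forward 3, now at (row=5, col=6)
  R: turn right, now facing East
  R: turn right, now facing South
  R: turn right, now facing West
  L: turn left, now facing South
  F3: move forward 3, now at (row=8, col=6)
  R: turn right, now facing West
  F1: move forward 1, now at (row=8, col=5)
  F4: move forward 1/4 (blocked), now at (row=8, col=4)
Final: (row=8, col=4), facing West

Answer: Final position: (row=8, col=4), facing West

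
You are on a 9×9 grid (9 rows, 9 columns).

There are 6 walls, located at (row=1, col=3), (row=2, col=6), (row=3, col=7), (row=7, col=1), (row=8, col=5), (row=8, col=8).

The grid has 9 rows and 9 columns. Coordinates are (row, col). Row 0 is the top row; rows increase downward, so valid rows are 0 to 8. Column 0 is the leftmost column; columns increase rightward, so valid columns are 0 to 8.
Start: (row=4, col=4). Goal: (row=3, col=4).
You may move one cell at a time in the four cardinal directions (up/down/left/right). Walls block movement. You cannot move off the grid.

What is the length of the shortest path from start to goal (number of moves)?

Answer: Shortest path length: 1

Derivation:
BFS from (row=4, col=4) until reaching (row=3, col=4):
  Distance 0: (row=4, col=4)
  Distance 1: (row=3, col=4), (row=4, col=3), (row=4, col=5), (row=5, col=4)  <- goal reached here
One shortest path (1 moves): (row=4, col=4) -> (row=3, col=4)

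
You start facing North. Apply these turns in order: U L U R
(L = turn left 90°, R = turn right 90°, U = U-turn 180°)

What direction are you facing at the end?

Start: North
  U (U-turn (180°)) -> South
  L (left (90° counter-clockwise)) -> East
  U (U-turn (180°)) -> West
  R (right (90° clockwise)) -> North
Final: North

Answer: Final heading: North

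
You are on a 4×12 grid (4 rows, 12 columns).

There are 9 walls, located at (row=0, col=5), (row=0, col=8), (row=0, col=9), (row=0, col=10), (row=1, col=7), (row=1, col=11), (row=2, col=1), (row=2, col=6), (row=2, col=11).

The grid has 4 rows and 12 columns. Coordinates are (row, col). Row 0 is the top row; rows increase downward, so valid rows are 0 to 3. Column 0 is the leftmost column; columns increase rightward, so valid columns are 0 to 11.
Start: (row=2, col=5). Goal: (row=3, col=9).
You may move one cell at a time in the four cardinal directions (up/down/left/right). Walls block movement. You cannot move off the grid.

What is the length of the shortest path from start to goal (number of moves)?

Answer: Shortest path length: 5

Derivation:
BFS from (row=2, col=5) until reaching (row=3, col=9):
  Distance 0: (row=2, col=5)
  Distance 1: (row=1, col=5), (row=2, col=4), (row=3, col=5)
  Distance 2: (row=1, col=4), (row=1, col=6), (row=2, col=3), (row=3, col=4), (row=3, col=6)
  Distance 3: (row=0, col=4), (row=0, col=6), (row=1, col=3), (row=2, col=2), (row=3, col=3), (row=3, col=7)
  Distance 4: (row=0, col=3), (row=0, col=7), (row=1, col=2), (row=2, col=7), (row=3, col=2), (row=3, col=8)
  Distance 5: (row=0, col=2), (row=1, col=1), (row=2, col=8), (row=3, col=1), (row=3, col=9)  <- goal reached here
One shortest path (5 moves): (row=2, col=5) -> (row=3, col=5) -> (row=3, col=6) -> (row=3, col=7) -> (row=3, col=8) -> (row=3, col=9)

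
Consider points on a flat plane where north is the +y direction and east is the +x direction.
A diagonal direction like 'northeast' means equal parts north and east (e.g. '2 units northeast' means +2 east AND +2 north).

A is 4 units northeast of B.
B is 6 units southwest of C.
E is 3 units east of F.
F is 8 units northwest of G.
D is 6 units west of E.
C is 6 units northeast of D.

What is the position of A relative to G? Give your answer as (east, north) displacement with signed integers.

Place G at the origin (east=0, north=0).
  F is 8 units northwest of G: delta (east=-8, north=+8); F at (east=-8, north=8).
  E is 3 units east of F: delta (east=+3, north=+0); E at (east=-5, north=8).
  D is 6 units west of E: delta (east=-6, north=+0); D at (east=-11, north=8).
  C is 6 units northeast of D: delta (east=+6, north=+6); C at (east=-5, north=14).
  B is 6 units southwest of C: delta (east=-6, north=-6); B at (east=-11, north=8).
  A is 4 units northeast of B: delta (east=+4, north=+4); A at (east=-7, north=12).
Therefore A relative to G: (east=-7, north=12).

Answer: A is at (east=-7, north=12) relative to G.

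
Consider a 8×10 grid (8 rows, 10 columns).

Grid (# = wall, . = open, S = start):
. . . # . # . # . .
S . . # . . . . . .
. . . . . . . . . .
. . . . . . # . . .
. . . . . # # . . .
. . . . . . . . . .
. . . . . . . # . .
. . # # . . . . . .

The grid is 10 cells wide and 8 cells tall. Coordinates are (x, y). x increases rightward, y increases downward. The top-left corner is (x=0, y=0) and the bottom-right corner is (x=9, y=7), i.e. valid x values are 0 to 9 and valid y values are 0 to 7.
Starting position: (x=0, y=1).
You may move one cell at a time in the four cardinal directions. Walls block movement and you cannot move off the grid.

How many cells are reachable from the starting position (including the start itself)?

BFS flood-fill from (x=0, y=1):
  Distance 0: (x=0, y=1)
  Distance 1: (x=0, y=0), (x=1, y=1), (x=0, y=2)
  Distance 2: (x=1, y=0), (x=2, y=1), (x=1, y=2), (x=0, y=3)
  Distance 3: (x=2, y=0), (x=2, y=2), (x=1, y=3), (x=0, y=4)
  Distance 4: (x=3, y=2), (x=2, y=3), (x=1, y=4), (x=0, y=5)
  Distance 5: (x=4, y=2), (x=3, y=3), (x=2, y=4), (x=1, y=5), (x=0, y=6)
  Distance 6: (x=4, y=1), (x=5, y=2), (x=4, y=3), (x=3, y=4), (x=2, y=5), (x=1, y=6), (x=0, y=7)
  Distance 7: (x=4, y=0), (x=5, y=1), (x=6, y=2), (x=5, y=3), (x=4, y=4), (x=3, y=5), (x=2, y=6), (x=1, y=7)
  Distance 8: (x=6, y=1), (x=7, y=2), (x=4, y=5), (x=3, y=6)
  Distance 9: (x=6, y=0), (x=7, y=1), (x=8, y=2), (x=7, y=3), (x=5, y=5), (x=4, y=6)
  Distance 10: (x=8, y=1), (x=9, y=2), (x=8, y=3), (x=7, y=4), (x=6, y=5), (x=5, y=6), (x=4, y=7)
  Distance 11: (x=8, y=0), (x=9, y=1), (x=9, y=3), (x=8, y=4), (x=7, y=5), (x=6, y=6), (x=5, y=7)
  Distance 12: (x=9, y=0), (x=9, y=4), (x=8, y=5), (x=6, y=7)
  Distance 13: (x=9, y=5), (x=8, y=6), (x=7, y=7)
  Distance 14: (x=9, y=6), (x=8, y=7)
  Distance 15: (x=9, y=7)
Total reachable: 70 (grid has 70 open cells total)

Answer: Reachable cells: 70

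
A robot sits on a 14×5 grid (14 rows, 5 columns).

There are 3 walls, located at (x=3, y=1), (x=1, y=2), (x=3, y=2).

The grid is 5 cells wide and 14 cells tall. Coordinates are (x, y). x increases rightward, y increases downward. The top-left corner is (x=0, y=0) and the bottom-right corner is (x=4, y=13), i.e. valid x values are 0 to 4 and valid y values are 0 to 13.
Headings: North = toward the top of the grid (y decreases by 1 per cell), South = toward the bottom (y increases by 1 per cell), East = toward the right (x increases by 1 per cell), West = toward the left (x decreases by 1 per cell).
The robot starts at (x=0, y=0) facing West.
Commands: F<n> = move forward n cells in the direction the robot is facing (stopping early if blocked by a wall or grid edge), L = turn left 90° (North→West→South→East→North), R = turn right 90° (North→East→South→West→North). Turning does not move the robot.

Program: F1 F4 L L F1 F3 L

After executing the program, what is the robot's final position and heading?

Start: (x=0, y=0), facing West
  F1: move forward 0/1 (blocked), now at (x=0, y=0)
  F4: move forward 0/4 (blocked), now at (x=0, y=0)
  L: turn left, now facing South
  L: turn left, now facing East
  F1: move forward 1, now at (x=1, y=0)
  F3: move forward 3, now at (x=4, y=0)
  L: turn left, now facing North
Final: (x=4, y=0), facing North

Answer: Final position: (x=4, y=0), facing North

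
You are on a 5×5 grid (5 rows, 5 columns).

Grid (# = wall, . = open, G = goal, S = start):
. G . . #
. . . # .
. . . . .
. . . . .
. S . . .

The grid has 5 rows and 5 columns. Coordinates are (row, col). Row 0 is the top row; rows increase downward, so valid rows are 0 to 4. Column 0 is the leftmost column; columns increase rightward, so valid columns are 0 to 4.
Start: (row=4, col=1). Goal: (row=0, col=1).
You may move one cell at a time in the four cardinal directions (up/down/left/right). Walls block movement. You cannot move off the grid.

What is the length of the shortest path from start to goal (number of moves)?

Answer: Shortest path length: 4

Derivation:
BFS from (row=4, col=1) until reaching (row=0, col=1):
  Distance 0: (row=4, col=1)
  Distance 1: (row=3, col=1), (row=4, col=0), (row=4, col=2)
  Distance 2: (row=2, col=1), (row=3, col=0), (row=3, col=2), (row=4, col=3)
  Distance 3: (row=1, col=1), (row=2, col=0), (row=2, col=2), (row=3, col=3), (row=4, col=4)
  Distance 4: (row=0, col=1), (row=1, col=0), (row=1, col=2), (row=2, col=3), (row=3, col=4)  <- goal reached here
One shortest path (4 moves): (row=4, col=1) -> (row=3, col=1) -> (row=2, col=1) -> (row=1, col=1) -> (row=0, col=1)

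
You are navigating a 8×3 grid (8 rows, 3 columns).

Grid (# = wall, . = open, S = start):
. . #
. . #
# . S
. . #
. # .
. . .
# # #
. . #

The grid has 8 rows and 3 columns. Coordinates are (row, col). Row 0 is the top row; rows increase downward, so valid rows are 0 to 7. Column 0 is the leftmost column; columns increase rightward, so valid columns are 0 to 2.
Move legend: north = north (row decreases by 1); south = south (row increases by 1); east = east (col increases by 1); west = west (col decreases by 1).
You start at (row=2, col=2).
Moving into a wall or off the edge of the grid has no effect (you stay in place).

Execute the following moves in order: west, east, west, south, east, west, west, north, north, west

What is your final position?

Answer: Final position: (row=3, col=0)

Derivation:
Start: (row=2, col=2)
  west (west): (row=2, col=2) -> (row=2, col=1)
  east (east): (row=2, col=1) -> (row=2, col=2)
  west (west): (row=2, col=2) -> (row=2, col=1)
  south (south): (row=2, col=1) -> (row=3, col=1)
  east (east): blocked, stay at (row=3, col=1)
  west (west): (row=3, col=1) -> (row=3, col=0)
  west (west): blocked, stay at (row=3, col=0)
  north (north): blocked, stay at (row=3, col=0)
  north (north): blocked, stay at (row=3, col=0)
  west (west): blocked, stay at (row=3, col=0)
Final: (row=3, col=0)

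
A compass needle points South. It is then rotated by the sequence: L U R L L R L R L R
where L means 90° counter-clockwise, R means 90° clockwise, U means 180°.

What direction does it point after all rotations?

Start: South
  L (left (90° counter-clockwise)) -> East
  U (U-turn (180°)) -> West
  R (right (90° clockwise)) -> North
  L (left (90° counter-clockwise)) -> West
  L (left (90° counter-clockwise)) -> South
  R (right (90° clockwise)) -> West
  L (left (90° counter-clockwise)) -> South
  R (right (90° clockwise)) -> West
  L (left (90° counter-clockwise)) -> South
  R (right (90° clockwise)) -> West
Final: West

Answer: Final heading: West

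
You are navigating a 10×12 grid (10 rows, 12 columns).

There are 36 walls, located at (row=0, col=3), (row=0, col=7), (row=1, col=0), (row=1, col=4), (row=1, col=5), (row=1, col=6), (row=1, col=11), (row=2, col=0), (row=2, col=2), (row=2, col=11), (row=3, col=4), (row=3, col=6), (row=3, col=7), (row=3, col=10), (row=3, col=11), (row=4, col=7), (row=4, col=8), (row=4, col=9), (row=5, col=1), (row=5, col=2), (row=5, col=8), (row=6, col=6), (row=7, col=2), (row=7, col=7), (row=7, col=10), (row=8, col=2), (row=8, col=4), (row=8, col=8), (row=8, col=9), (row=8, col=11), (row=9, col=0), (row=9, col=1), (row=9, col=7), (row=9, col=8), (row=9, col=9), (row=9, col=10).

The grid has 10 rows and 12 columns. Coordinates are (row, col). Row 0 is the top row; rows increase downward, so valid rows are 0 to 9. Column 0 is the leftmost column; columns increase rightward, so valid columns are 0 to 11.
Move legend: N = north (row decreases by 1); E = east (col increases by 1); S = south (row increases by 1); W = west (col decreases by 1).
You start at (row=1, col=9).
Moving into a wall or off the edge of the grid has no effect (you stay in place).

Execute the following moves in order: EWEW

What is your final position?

Answer: Final position: (row=1, col=9)

Derivation:
Start: (row=1, col=9)
  E (east): (row=1, col=9) -> (row=1, col=10)
  W (west): (row=1, col=10) -> (row=1, col=9)
  E (east): (row=1, col=9) -> (row=1, col=10)
  W (west): (row=1, col=10) -> (row=1, col=9)
Final: (row=1, col=9)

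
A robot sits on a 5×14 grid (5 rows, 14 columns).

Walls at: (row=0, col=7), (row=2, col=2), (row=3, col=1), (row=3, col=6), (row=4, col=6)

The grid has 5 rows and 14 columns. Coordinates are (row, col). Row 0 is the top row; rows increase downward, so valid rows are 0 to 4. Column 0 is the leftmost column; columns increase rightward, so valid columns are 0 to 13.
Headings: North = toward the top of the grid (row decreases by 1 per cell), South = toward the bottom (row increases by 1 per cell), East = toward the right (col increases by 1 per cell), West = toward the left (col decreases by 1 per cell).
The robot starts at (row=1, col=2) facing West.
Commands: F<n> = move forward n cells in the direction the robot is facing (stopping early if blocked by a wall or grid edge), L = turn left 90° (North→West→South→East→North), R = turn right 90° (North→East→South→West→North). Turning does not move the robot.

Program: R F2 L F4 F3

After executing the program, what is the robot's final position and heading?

Answer: Final position: (row=0, col=0), facing West

Derivation:
Start: (row=1, col=2), facing West
  R: turn right, now facing North
  F2: move forward 1/2 (blocked), now at (row=0, col=2)
  L: turn left, now facing West
  F4: move forward 2/4 (blocked), now at (row=0, col=0)
  F3: move forward 0/3 (blocked), now at (row=0, col=0)
Final: (row=0, col=0), facing West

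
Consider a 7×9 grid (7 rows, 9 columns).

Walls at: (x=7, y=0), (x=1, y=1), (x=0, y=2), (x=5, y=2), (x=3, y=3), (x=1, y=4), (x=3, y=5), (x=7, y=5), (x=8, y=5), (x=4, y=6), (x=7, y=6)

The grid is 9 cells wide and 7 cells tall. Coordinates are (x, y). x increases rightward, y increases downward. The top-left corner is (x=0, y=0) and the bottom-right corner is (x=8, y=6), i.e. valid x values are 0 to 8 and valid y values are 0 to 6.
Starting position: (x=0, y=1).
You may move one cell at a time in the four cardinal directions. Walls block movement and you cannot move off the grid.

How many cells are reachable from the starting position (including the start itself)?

Answer: Reachable cells: 51

Derivation:
BFS flood-fill from (x=0, y=1):
  Distance 0: (x=0, y=1)
  Distance 1: (x=0, y=0)
  Distance 2: (x=1, y=0)
  Distance 3: (x=2, y=0)
  Distance 4: (x=3, y=0), (x=2, y=1)
  Distance 5: (x=4, y=0), (x=3, y=1), (x=2, y=2)
  Distance 6: (x=5, y=0), (x=4, y=1), (x=1, y=2), (x=3, y=2), (x=2, y=3)
  Distance 7: (x=6, y=0), (x=5, y=1), (x=4, y=2), (x=1, y=3), (x=2, y=4)
  Distance 8: (x=6, y=1), (x=0, y=3), (x=4, y=3), (x=3, y=4), (x=2, y=5)
  Distance 9: (x=7, y=1), (x=6, y=2), (x=5, y=3), (x=0, y=4), (x=4, y=4), (x=1, y=5), (x=2, y=6)
  Distance 10: (x=8, y=1), (x=7, y=2), (x=6, y=3), (x=5, y=4), (x=0, y=5), (x=4, y=5), (x=1, y=6), (x=3, y=6)
  Distance 11: (x=8, y=0), (x=8, y=2), (x=7, y=3), (x=6, y=4), (x=5, y=5), (x=0, y=6)
  Distance 12: (x=8, y=3), (x=7, y=4), (x=6, y=5), (x=5, y=6)
  Distance 13: (x=8, y=4), (x=6, y=6)
Total reachable: 51 (grid has 52 open cells total)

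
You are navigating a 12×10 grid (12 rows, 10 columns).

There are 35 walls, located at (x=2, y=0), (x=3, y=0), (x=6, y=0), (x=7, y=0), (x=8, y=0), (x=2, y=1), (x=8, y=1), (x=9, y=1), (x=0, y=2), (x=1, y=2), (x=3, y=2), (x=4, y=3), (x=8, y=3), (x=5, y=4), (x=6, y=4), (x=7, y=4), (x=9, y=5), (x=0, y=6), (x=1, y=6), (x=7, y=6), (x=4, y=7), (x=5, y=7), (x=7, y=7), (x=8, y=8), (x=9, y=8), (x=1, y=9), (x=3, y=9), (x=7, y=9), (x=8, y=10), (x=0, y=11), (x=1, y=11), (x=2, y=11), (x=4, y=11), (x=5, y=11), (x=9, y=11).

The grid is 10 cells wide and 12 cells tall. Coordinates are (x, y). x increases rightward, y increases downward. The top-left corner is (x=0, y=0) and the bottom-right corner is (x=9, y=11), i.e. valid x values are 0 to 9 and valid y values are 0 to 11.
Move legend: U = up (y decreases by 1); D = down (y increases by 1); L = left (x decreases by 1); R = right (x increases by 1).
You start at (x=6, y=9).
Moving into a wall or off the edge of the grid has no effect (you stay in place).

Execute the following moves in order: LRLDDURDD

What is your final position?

Answer: Final position: (x=6, y=11)

Derivation:
Start: (x=6, y=9)
  L (left): (x=6, y=9) -> (x=5, y=9)
  R (right): (x=5, y=9) -> (x=6, y=9)
  L (left): (x=6, y=9) -> (x=5, y=9)
  D (down): (x=5, y=9) -> (x=5, y=10)
  D (down): blocked, stay at (x=5, y=10)
  U (up): (x=5, y=10) -> (x=5, y=9)
  R (right): (x=5, y=9) -> (x=6, y=9)
  D (down): (x=6, y=9) -> (x=6, y=10)
  D (down): (x=6, y=10) -> (x=6, y=11)
Final: (x=6, y=11)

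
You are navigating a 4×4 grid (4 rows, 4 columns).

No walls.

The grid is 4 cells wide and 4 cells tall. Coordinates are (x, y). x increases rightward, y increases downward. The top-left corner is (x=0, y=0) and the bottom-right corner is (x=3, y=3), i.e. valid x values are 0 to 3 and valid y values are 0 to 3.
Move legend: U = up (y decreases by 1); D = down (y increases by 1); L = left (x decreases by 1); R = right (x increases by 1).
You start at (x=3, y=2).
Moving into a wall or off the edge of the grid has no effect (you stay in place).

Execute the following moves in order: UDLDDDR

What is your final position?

Start: (x=3, y=2)
  U (up): (x=3, y=2) -> (x=3, y=1)
  D (down): (x=3, y=1) -> (x=3, y=2)
  L (left): (x=3, y=2) -> (x=2, y=2)
  D (down): (x=2, y=2) -> (x=2, y=3)
  D (down): blocked, stay at (x=2, y=3)
  D (down): blocked, stay at (x=2, y=3)
  R (right): (x=2, y=3) -> (x=3, y=3)
Final: (x=3, y=3)

Answer: Final position: (x=3, y=3)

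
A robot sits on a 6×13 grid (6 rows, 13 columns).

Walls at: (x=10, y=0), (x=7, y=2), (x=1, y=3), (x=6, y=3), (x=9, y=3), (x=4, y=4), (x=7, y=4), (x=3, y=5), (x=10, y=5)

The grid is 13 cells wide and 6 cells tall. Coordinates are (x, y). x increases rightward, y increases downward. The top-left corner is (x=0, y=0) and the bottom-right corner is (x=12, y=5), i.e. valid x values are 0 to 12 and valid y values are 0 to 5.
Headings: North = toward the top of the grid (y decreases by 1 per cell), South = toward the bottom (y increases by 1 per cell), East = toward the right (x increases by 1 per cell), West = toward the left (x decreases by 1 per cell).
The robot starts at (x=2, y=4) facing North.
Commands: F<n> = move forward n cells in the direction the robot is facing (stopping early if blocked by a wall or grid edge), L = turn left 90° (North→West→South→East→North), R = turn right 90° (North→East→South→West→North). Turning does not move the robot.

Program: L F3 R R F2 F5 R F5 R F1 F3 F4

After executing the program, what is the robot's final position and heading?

Answer: Final position: (x=0, y=4), facing West

Derivation:
Start: (x=2, y=4), facing North
  L: turn left, now facing West
  F3: move forward 2/3 (blocked), now at (x=0, y=4)
  R: turn right, now facing North
  R: turn right, now facing East
  F2: move forward 2, now at (x=2, y=4)
  F5: move forward 1/5 (blocked), now at (x=3, y=4)
  R: turn right, now facing South
  F5: move forward 0/5 (blocked), now at (x=3, y=4)
  R: turn right, now facing West
  F1: move forward 1, now at (x=2, y=4)
  F3: move forward 2/3 (blocked), now at (x=0, y=4)
  F4: move forward 0/4 (blocked), now at (x=0, y=4)
Final: (x=0, y=4), facing West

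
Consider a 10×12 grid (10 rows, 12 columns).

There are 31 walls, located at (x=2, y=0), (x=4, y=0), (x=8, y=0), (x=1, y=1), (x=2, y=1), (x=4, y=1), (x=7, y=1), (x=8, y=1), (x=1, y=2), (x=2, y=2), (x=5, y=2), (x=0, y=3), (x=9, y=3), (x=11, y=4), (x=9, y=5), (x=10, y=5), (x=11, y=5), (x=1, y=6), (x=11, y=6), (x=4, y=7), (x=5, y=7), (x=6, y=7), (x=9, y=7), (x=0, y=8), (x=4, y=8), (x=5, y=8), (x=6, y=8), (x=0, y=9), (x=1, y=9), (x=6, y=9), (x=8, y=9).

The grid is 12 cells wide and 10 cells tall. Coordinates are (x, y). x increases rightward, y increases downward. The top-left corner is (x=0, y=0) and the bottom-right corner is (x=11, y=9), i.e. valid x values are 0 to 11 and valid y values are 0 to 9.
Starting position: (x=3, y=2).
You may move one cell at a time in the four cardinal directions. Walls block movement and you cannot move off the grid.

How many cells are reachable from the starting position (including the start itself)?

Answer: Reachable cells: 85

Derivation:
BFS flood-fill from (x=3, y=2):
  Distance 0: (x=3, y=2)
  Distance 1: (x=3, y=1), (x=4, y=2), (x=3, y=3)
  Distance 2: (x=3, y=0), (x=2, y=3), (x=4, y=3), (x=3, y=4)
  Distance 3: (x=1, y=3), (x=5, y=3), (x=2, y=4), (x=4, y=4), (x=3, y=5)
  Distance 4: (x=6, y=3), (x=1, y=4), (x=5, y=4), (x=2, y=5), (x=4, y=5), (x=3, y=6)
  Distance 5: (x=6, y=2), (x=7, y=3), (x=0, y=4), (x=6, y=4), (x=1, y=5), (x=5, y=5), (x=2, y=6), (x=4, y=6), (x=3, y=7)
  Distance 6: (x=6, y=1), (x=7, y=2), (x=8, y=3), (x=7, y=4), (x=0, y=5), (x=6, y=5), (x=5, y=6), (x=2, y=7), (x=3, y=8)
  Distance 7: (x=6, y=0), (x=5, y=1), (x=8, y=2), (x=8, y=4), (x=7, y=5), (x=0, y=6), (x=6, y=6), (x=1, y=7), (x=2, y=8), (x=3, y=9)
  Distance 8: (x=5, y=0), (x=7, y=0), (x=9, y=2), (x=9, y=4), (x=8, y=5), (x=7, y=6), (x=0, y=7), (x=1, y=8), (x=2, y=9), (x=4, y=9)
  Distance 9: (x=9, y=1), (x=10, y=2), (x=10, y=4), (x=8, y=6), (x=7, y=7), (x=5, y=9)
  Distance 10: (x=9, y=0), (x=10, y=1), (x=11, y=2), (x=10, y=3), (x=9, y=6), (x=8, y=7), (x=7, y=8)
  Distance 11: (x=10, y=0), (x=11, y=1), (x=11, y=3), (x=10, y=6), (x=8, y=8), (x=7, y=9)
  Distance 12: (x=11, y=0), (x=10, y=7), (x=9, y=8)
  Distance 13: (x=11, y=7), (x=10, y=8), (x=9, y=9)
  Distance 14: (x=11, y=8), (x=10, y=9)
  Distance 15: (x=11, y=9)
Total reachable: 85 (grid has 89 open cells total)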